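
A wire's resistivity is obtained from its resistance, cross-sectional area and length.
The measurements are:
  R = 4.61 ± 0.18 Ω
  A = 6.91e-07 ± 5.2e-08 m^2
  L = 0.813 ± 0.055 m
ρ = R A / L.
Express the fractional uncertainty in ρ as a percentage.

10.8%

For a monomial ρ ∝ R, A, L^-1, fractional errors add in quadrature:
  (1·δR/R)² = (1×0.0390)² = 0.00152;  (1·δA/A)² = (1×0.0753)² = 0.00566;  (-1·δL/L)² = (-1×0.0677)² = 0.00458
δρ/ρ = √(0.0118) = 0.108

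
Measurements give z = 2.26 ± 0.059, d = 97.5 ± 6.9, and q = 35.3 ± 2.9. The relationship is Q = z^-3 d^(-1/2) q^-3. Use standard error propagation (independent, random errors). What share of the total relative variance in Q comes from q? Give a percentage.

89.2%

(δQ/Q)² = (-3·δz/z)² + (−½·δd/d)² + (-3·δq/q)²
  z term: (-3×0.0261)² = 0.00613
  d term: (-0.5×0.0708)² = 0.00125
  q term: (-3×0.0822)² = 0.0607
Total = 0.0681. Share from q = 0.0607/0.0681 = 0.892.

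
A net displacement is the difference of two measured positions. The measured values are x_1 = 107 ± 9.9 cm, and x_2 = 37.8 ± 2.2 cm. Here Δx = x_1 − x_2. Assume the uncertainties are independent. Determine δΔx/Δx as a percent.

14.7%

Each term contributes (cᵢ δxᵢ)² to (δΔx)²:
  (δx_1)² = 98.0;  (δx_2)² = 4.84
δΔx = √(103) = 10.1 cm
Δx = 69.2 cm, so δΔx/Δx = 10.1/69.2 = 0.147.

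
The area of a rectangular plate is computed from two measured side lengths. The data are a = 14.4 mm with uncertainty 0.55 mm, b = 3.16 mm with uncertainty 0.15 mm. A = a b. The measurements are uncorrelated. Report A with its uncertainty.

45.5 ± 2.77 mm^2

Each factor contributes (exponent × relative error)² to (δA/A)²:
  (1·δa/a)² = (1×0.0382)² = 0.00146;  (1·δb/b)² = (1×0.0475)² = 0.00225
δA/A = √(0.00371) = 0.0609
A = 45.5 mm^2, so δA = 0.0609 × 45.5 = 2.77 mm^2.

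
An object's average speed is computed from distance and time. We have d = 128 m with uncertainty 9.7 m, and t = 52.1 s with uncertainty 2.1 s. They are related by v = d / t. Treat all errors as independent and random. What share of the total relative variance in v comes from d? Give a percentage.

(δv/v)² = (1·δd/d)² + (-1·δt/t)²
  d term: (1×0.0758)² = 0.00574
  t term: (-1×0.0403)² = 0.00162
Total = 0.00737. Share from d = 0.00574/0.00737 = 0.779.

77.9%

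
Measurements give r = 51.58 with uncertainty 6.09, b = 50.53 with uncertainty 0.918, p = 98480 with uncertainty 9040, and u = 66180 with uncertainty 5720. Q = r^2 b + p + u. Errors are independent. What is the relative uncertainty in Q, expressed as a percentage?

11.2%

Let w = r^2·b = 134400. δw/w = √((2·δr/r)² + (1·δb/b)²) = √(0.0558 + 0.000330) = 0.237, so δw = 31800.
Q = w + p + u: δQ = √(δw² + δp² + δu²) = √(1.01e+09 + 8.17e+07 + 3.27e+07) = 33600
Q = 299100, so δQ/Q = 33600/299100 = 0.112.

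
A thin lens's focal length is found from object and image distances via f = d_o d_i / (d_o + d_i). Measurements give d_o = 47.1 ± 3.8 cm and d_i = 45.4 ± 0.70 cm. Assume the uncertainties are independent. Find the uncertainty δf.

0.933 cm

∂f/∂d_o = (d_i/(d_o+d_i))² = 0.241;  ∂f/∂d_i = (d_o/(d_o+d_i))² = 0.259
δf = √((∂f/∂d_o · δd_o)² + (∂f/∂d_i · δd_i)²) = √(0.838 + 0.0329) = 0.933 cm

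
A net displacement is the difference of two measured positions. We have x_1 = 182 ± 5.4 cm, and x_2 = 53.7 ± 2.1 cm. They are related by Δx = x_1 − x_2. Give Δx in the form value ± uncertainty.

Sums and differences: (δΔx)² = Σ (cᵢ δxᵢ)².
  (δx_1)² = 29.2;  (δx_2)² = 4.41
δΔx = √(33.6) = 5.79 cm
Δx = 128 cm.

128 ± 5.79 cm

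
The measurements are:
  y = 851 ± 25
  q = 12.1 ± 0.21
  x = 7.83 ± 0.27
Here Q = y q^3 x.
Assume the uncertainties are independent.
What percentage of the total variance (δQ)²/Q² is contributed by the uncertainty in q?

56.9%

(δQ/Q)² = (1·δy/y)² + (3·δq/q)² + (1·δx/x)²
  y term: (1×0.0294)² = 0.000863
  q term: (3×0.0174)² = 0.00271
  x term: (1×0.0345)² = 0.00119
Total = 0.00476. Share from q = 0.00271/0.00476 = 0.569.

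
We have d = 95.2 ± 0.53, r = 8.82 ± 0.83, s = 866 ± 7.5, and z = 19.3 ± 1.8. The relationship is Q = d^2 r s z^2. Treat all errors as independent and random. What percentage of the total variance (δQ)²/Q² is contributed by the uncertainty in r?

(δQ/Q)² = (2·δd/d)² + (1·δr/r)² + (1·δs/s)² + (2·δz/z)²
  d term: (2×0.00557)² = 0.000124
  r term: (1×0.0941)² = 0.00886
  s term: (1×0.00866)² = 7.5e-05
  z term: (2×0.0933)² = 0.0348
Total = 0.0438. Share from r = 0.00886/0.0438 = 0.202.

20.2%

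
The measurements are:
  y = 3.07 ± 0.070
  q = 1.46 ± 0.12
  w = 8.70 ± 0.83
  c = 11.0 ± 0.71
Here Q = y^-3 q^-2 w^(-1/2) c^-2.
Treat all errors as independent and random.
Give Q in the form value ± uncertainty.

(4.54 ± 1.02) × 10^-5

Relative error in a monomial: (δQ/Q)² = Σ (nᵢ · δxᵢ/xᵢ)².
  (-3·δy/y)² = (-3×0.0228)² = 0.00468;  (-2·δq/q)² = (-2×0.0822)² = 0.0270;  (−½·δw/w)² = (-0.5×0.0954)² = 0.00228;  (-2·δc/c)² = (-2×0.0645)² = 0.0167
δQ/Q = √(0.0506) = 0.225
Q = 4.54e-05, so δQ = 0.225 × 4.54e-05 = 1.02e-05.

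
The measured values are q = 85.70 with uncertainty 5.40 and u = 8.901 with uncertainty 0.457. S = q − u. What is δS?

Absolute uncertainties add in quadrature for a linear combination:
  (δq)² = 29.2;  (δu)² = 0.209
δS = √(29.4) = 5.42

5.42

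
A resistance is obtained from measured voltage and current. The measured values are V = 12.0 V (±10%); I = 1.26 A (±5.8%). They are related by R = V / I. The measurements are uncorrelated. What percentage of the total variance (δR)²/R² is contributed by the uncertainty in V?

(δR/R)² = (1·δV/V)² + (-1·δI/I)²
  V term: (1×0.100)² = 0.0100
  I term: (-1×0.0580)² = 0.00336
Total = 0.0134. Share from V = 0.0100/0.0134 = 0.748.

74.8%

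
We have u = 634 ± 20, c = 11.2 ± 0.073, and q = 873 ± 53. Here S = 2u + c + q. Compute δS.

66.4

For a sum/difference, combine absolute errors in quadrature:
  (2·δu)² = 1600;  (δc)² = 0.00533;  (δq)² = 2810
δS = √(4410) = 66.4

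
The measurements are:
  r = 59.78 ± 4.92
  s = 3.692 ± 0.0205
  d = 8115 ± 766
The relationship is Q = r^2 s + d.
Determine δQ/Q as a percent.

10.8%

Let p = r^2·s = 13190. δp/p = √((2·δr/r)² + (1·δs/s)²) = √(0.0271 + 3.08e-05) = 0.165, so δp = 2170.
Q = p + d: δQ = √(δp² + δd²) = √(4.72e+06 + 5.87e+05) = 2300
Q = 21310, so δQ/Q = 2300/21310 = 0.108.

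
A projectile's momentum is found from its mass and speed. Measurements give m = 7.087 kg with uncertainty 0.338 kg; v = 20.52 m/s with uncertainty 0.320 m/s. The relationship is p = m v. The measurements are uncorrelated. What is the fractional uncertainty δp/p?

0.0502

Since p is a product/quotient, work with relative uncertainties:
  (1·δm/m)² = (1×0.0477)² = 0.00227;  (1·δv/v)² = (1×0.0156)² = 0.000243
δp/p = √(0.00252) = 0.0502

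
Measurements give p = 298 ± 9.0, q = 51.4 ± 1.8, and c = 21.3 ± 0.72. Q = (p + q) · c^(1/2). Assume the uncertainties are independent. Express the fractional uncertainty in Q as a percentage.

3.12%

Let u = p + q = 349. δu = √(δp² + δq²) = √(81.0 + 3.24) = 9.18, so δu/u = 0.0263.
Q is then a monomial in u, c:
δQ/Q = √((δu/u)² + (½·δc/c)²) = √(0.000690 + 0.000286) = 0.0312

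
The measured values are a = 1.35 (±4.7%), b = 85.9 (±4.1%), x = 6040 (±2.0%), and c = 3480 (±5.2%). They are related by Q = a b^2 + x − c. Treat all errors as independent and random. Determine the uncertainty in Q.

Let p = a·b^2 = 9960. δp/p = √((1·δa/a)² + (2·δb/b)²) = √(0.00221 + 0.00672) = 0.0945, so δp = 941.
Q = p + x − c: δQ = √(δp² + δx² + δc²) = √(8.86e+05 + 14600 + 32700) = 966

966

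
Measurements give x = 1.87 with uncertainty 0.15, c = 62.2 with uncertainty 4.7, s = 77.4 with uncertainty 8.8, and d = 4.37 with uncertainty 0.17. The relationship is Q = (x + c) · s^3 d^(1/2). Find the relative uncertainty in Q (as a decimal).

0.349

Let u = x + c = 64.1. δu = √(δx² + δc²) = √(0.0225 + 22.1) = 4.70, so δu/u = 0.0734.
Q is then a monomial in u, s, d:
δQ/Q = √((δu/u)² + (3·δs/s)² + (½·δd/d)²) = √(0.00539 + 0.116 + 0.000378) = 0.349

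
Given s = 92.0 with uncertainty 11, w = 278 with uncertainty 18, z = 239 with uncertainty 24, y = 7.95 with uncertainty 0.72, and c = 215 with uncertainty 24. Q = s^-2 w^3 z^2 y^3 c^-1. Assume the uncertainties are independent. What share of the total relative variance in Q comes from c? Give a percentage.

(δQ/Q)² = (-2·δs/s)² + (3·δw/w)² + (2·δz/z)² + (3·δy/y)² + (-1·δc/c)²
  s term: (-2×0.120)² = 0.0572
  w term: (3×0.0647)² = 0.0377
  z term: (2×0.100)² = 0.0403
  y term: (3×0.0906)² = 0.0738
  c term: (-1×0.112)² = 0.0125
Total = 0.222. Share from c = 0.0125/0.222 = 0.0562.

5.62%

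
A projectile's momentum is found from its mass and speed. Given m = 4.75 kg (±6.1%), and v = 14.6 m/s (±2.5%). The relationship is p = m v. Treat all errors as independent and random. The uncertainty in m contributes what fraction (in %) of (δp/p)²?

(δp/p)² = (1·δm/m)² + (1·δv/v)²
  m term: (1×0.0610)² = 0.00372
  v term: (1×0.0250)² = 0.000625
Total = 0.00435. Share from m = 0.00372/0.00435 = 0.856.

85.6%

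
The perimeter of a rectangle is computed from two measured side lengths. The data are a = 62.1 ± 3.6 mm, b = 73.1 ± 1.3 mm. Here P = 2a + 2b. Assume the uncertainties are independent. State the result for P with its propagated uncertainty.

270 ± 7.66 mm

Absolute uncertainties add in quadrature for a linear combination:
  (2·δa)² = 51.8;  (2·δb)² = 6.76
δP = √(58.6) = 7.66 mm
P = 270 mm.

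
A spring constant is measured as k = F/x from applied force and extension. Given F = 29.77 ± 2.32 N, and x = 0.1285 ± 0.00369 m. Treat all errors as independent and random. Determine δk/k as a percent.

Since k is a product/quotient, work with relative uncertainties:
  (1·δF/F)² = (1×0.0779)² = 0.00607;  (-1·δx/x)² = (-1×0.0287)² = 0.000825
δk/k = √(0.00690) = 0.0831

8.31%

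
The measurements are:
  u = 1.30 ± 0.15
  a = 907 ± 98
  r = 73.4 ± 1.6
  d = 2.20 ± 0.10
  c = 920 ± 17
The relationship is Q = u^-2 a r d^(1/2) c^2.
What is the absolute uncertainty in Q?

Each factor contributes (exponent × relative error)² to (δQ/Q)²:
  (-2·δu/u)² = (-2×0.115)² = 0.0533;  (1·δa/a)² = (1×0.108)² = 0.0117;  (1·δr/r)² = (1×0.0218)² = 0.000475;  (½·δd/d)² = (0.5×0.0455)² = 0.000517;  (2·δc/c)² = (2×0.0185)² = 0.00137
δQ/Q = √(0.0673) = 0.259
Q = 4.95e+10, so δQ = 0.259 × 4.95e+10 = 1.28e+10.

1.28e+10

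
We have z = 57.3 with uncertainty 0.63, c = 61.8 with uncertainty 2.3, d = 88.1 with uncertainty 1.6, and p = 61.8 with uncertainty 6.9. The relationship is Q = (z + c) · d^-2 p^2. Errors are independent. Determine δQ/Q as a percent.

22.7%

Let u = z + c = 119. δu = √(δz² + δc²) = √(0.397 + 5.29) = 2.38, so δu/u = 0.0200.
Q is then a monomial in u, d, p:
δQ/Q = √((δu/u)² + (-2·δd/d)² + (2·δp/p)²) = √(0.000401 + 0.00132 + 0.0499) = 0.227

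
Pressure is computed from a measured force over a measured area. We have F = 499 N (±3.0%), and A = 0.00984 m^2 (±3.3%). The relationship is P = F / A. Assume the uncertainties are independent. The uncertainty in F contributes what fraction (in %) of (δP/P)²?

45.2%

(δP/P)² = (1·δF/F)² + (-1·δA/A)²
  F term: (1×0.0300)² = 0.000900
  A term: (-1×0.0330)² = 0.00109
Total = 0.00199. Share from F = 0.000900/0.00199 = 0.452.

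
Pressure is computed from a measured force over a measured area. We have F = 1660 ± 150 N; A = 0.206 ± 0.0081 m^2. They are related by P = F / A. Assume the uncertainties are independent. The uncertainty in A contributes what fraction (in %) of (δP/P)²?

15.9%

(δP/P)² = (1·δF/F)² + (-1·δA/A)²
  F term: (1×0.0904)² = 0.00817
  A term: (-1×0.0393)² = 0.00155
Total = 0.00971. Share from A = 0.00155/0.00971 = 0.159.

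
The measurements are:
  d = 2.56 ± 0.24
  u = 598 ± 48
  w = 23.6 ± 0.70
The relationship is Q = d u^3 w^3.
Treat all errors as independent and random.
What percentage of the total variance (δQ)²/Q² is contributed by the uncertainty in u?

77.6%

(δQ/Q)² = (1·δd/d)² + (3·δu/u)² + (3·δw/w)²
  d term: (1×0.0938)² = 0.00879
  u term: (3×0.0803)² = 0.0580
  w term: (3×0.0297)² = 0.00792
Total = 0.0747. Share from u = 0.0580/0.0747 = 0.776.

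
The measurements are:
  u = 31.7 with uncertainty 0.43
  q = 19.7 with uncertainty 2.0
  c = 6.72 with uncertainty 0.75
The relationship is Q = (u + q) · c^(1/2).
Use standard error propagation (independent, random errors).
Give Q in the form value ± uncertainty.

133 ± 9.13

Let w = u + q = 51.4. δw = √(δu² + δq²) = √(0.185 + 4.00) = 2.05, so δw/w = 0.0398.
Q is then a monomial in w, c:
δQ/Q = √((δw/w)² + (½·δc/c)²) = √(0.00158 + 0.00311) = 0.0685
Q = 133, so δQ = 0.0685 × 133 = 9.13.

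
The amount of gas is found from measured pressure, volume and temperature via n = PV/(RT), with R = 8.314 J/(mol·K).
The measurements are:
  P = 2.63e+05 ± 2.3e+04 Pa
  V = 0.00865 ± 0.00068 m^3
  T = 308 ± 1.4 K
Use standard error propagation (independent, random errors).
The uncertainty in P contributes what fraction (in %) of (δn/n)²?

55.2%

(δn/n)² = (1·δP/P)² + (1·δV/V)² + (-1·δT/T)²
  P term: (1×0.0875)² = 0.00765
  V term: (1×0.0786)² = 0.00618
  T term: (-1×0.00455)² = 2.07e-05
Total = 0.0138. Share from P = 0.00765/0.0138 = 0.552.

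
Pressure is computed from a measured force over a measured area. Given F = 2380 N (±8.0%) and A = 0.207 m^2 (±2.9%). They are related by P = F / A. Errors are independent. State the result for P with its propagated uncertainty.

11500 ± 978 Pa

Relative error in a monomial: (δP/P)² = Σ (nᵢ · δxᵢ/xᵢ)².
  (1·δF/F)² = (1×0.0800)² = 0.00640;  (-1·δA/A)² = (-1×0.0290)² = 0.000841
δP/P = √(0.00724) = 0.0851
P = 11500 Pa, so δP = 0.0851 × 11500 = 978 Pa.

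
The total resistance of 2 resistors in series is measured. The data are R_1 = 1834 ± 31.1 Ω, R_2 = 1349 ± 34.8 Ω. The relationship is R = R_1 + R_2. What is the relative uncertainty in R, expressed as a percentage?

Sums and differences: (δR)² = Σ (cᵢ δxᵢ)².
  (δR_1)² = 967;  (δR_2)² = 1210
δR = √(2180) = 46.7 Ω
R = 3183 Ω, so δR/R = 46.7/3183 = 0.0147.

1.47%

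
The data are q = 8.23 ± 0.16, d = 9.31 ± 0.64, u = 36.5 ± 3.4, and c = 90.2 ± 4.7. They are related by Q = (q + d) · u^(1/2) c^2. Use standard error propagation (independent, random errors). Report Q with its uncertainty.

(8.62 ± 1.04) × 10^5

Let w = q + d = 17.5. δw = √(δq² + δd²) = √(0.0256 + 0.410) = 0.660, so δw/w = 0.0376.
Q is then a monomial in w, u, c:
δQ/Q = √((δw/w)² + (½·δu/u)² + (2·δc/c)²) = √(0.00141 + 0.00217 + 0.0109) = 0.120
Q = 8.62e+05, so δQ = 0.120 × 8.62e+05 = 1.04e+05.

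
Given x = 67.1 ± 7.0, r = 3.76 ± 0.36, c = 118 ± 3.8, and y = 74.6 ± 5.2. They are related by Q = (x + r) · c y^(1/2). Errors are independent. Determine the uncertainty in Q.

Let u = x + r = 70.9. δu = √(δx² + δr²) = √(49.0 + 0.130) = 7.01, so δu/u = 0.0989.
Q is then a monomial in u, c, y:
δQ/Q = √((δu/u)² + (1·δc/c)² + (½·δy/y)²) = √(0.00978 + 0.00104 + 0.00121) = 0.110
Q = 72200, so δQ = 0.110 × 72200 = 7920.

7920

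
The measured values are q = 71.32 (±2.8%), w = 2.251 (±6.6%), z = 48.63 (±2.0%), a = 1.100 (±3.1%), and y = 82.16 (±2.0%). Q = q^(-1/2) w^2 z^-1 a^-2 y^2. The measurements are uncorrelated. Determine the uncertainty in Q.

10.5

For a monomial Q ∝ q^(-1/2), w^2, z^-1, a^-2, y^2, fractional errors add in quadrature:
  (−½·δq/q)² = (-0.5×0.0280)² = 0.000196;  (2·δw/w)² = (2×0.0660)² = 0.0174;  (-1·δz/z)² = (-1×0.0200)² = 0.000400;  (-2·δa/a)² = (-2×0.0310)² = 0.00384;  (2·δy/y)² = (2×0.0200)² = 0.00160
δQ/Q = √(0.0235) = 0.153
Q = 68.83, so δQ = 0.153 × 68.83 = 10.5.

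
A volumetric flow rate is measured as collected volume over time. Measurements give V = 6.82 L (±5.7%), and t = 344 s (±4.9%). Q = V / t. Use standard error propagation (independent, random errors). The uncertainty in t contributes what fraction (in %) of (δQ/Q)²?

(δQ/Q)² = (1·δV/V)² + (-1·δt/t)²
  V term: (1×0.0570)² = 0.00325
  t term: (-1×0.0490)² = 0.00240
Total = 0.00565. Share from t = 0.00240/0.00565 = 0.425.

42.5%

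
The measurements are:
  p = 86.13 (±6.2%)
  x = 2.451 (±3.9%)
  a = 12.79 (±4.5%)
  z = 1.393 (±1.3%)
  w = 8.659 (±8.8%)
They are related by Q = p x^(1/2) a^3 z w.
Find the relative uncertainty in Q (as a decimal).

0.174

Since Q is a product/quotient, work with relative uncertainties:
  (1·δp/p)² = (1×0.0620)² = 0.00384;  (½·δx/x)² = (0.5×0.0390)² = 0.000380;  (3·δa/a)² = (3×0.0450)² = 0.0182;  (1·δz/z)² = (1×0.0130)² = 0.000169;  (1·δw/w)² = (1×0.0880)² = 0.00774
δQ/Q = √(0.0304) = 0.174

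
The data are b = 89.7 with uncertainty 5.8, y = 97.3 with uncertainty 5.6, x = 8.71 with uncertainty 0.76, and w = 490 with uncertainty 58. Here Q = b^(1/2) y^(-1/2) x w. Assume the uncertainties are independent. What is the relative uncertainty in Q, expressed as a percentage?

15.3%

Products/powers → add relative errors in quadrature, weighted by exponent:
  (½·δb/b)² = (0.5×0.0647)² = 0.00105;  (−½·δy/y)² = (-0.5×0.0576)² = 0.000828;  (1·δx/x)² = (1×0.0873)² = 0.00761;  (1·δw/w)² = (1×0.118)² = 0.0140
δQ/Q = √(0.0235) = 0.153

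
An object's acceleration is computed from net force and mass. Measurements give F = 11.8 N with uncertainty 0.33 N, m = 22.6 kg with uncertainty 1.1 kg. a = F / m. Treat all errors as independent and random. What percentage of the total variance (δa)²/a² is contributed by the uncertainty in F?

24.8%

(δa/a)² = (1·δF/F)² + (-1·δm/m)²
  F term: (1×0.0280)² = 0.000782
  m term: (-1×0.0487)² = 0.00237
Total = 0.00315. Share from F = 0.000782/0.00315 = 0.248.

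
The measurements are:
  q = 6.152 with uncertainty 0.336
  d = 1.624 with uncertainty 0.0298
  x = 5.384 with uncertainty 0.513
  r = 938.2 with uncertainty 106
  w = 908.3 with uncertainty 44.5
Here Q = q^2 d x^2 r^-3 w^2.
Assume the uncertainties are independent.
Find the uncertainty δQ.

0.740

Products/powers → add relative errors in quadrature, weighted by exponent:
  (2·δq/q)² = (2×0.0546)² = 0.0119;  (1·δd/d)² = (1×0.0183)² = 0.000337;  (2·δx/x)² = (2×0.0953)² = 0.0363;  (-3·δr/r)² = (-3×0.113)² = 0.115;  (2·δw/w)² = (2×0.0490)² = 0.00960
δQ/Q = √(0.173) = 0.416
Q = 1.780, so δQ = 0.416 × 1.780 = 0.740.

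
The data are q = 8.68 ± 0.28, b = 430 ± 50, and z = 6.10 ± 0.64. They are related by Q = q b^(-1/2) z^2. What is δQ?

For a monomial Q ∝ q, b^(-1/2), z^2, fractional errors add in quadrature:
  (1·δq/q)² = (1×0.0323)² = 0.00104;  (−½·δb/b)² = (-0.5×0.116)² = 0.00338;  (2·δz/z)² = (2×0.105)² = 0.0440
δQ/Q = √(0.0485) = 0.220
Q = 15.6, so δQ = 0.220 × 15.6 = 3.43.

3.43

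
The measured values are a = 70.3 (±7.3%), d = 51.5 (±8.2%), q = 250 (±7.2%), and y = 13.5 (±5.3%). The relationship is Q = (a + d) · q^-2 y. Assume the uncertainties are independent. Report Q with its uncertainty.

0.0263 ± 0.00428

Let u = a + d = 122. δu = √(δa² + δd²) = √(26.3 + 17.8) = 6.65, so δu/u = 0.0546.
Q is then a monomial in u, q, y:
δQ/Q = √((δu/u)² + (-2·δq/q)² + (1·δy/y)²) = √(0.00298 + 0.0207 + 0.00281) = 0.163
Q = 0.0263, so δQ = 0.163 × 0.0263 = 0.00428.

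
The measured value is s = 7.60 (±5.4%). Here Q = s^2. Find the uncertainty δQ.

Q ∝ s^2, so δQ/Q = |2| · δs/s = 2 × 0.0540 = 0.108.
Q = 57.8, so δQ = 0.108 × 57.8 = 6.24.

6.24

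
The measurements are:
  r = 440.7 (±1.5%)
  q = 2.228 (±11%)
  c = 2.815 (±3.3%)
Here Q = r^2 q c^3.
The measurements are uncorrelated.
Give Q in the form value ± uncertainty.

Q is a product of powers, so relative uncertainties combine in quadrature:
  (2·δr/r)² = (2×0.0150)² = 0.000900;  (1·δq/q)² = (1×0.110)² = 0.0121;  (3·δc/c)² = (3×0.0330)² = 0.00980
δQ/Q = √(0.0228) = 0.151
Q = 9.652e+06, so δQ = 0.151 × 9.652e+06 = 1.46e+06.

(9.652 ± 1.46) × 10^6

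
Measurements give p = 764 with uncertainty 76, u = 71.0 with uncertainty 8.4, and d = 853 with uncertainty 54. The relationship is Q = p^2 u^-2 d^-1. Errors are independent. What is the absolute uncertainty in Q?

0.0428

Q is a product of powers, so relative uncertainties combine in quadrature:
  (2·δp/p)² = (2×0.0995)² = 0.0396;  (-2·δu/u)² = (-2×0.118)² = 0.0560;  (-1·δd/d)² = (-1×0.0633)² = 0.00401
δQ/Q = √(0.0996) = 0.316
Q = 0.136, so δQ = 0.316 × 0.136 = 0.0428.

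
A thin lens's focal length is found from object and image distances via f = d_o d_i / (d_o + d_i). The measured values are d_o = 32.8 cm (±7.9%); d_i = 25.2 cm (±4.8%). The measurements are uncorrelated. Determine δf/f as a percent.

4.38%

∂f/∂d_o = (d_i/(d_o+d_i))² = 0.189;  ∂f/∂d_i = (d_o/(d_o+d_i))² = 0.320
δf = √((∂f/∂d_o · δd_o)² + (∂f/∂d_i · δd_i)²) = √(0.239 + 0.150) = 0.624 cm
f = 14.3 cm, so δf/f = 0.624/14.3 = 0.0438.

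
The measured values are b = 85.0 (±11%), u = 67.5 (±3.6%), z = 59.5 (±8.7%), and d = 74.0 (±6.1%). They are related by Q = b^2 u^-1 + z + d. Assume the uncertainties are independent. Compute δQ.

Let p = b^2·u^-1 = 107. δp/p = √((2·δb/b)² + (-1·δu/u)²) = √(0.0484 + 0.00130) = 0.223, so δp = 23.9.
Q = p + z + d: δQ = √(δp² + δz² + δd²) = √(569 + 26.8 + 20.4) = 24.8

24.8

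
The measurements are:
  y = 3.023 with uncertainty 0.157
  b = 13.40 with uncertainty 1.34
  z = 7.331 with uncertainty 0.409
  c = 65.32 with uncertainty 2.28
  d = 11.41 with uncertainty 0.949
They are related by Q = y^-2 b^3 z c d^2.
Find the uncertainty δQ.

5.98e+06

For a monomial Q ∝ y^-2, b^3, z, c, d^2, fractional errors add in quadrature:
  (-2·δy/y)² = (-2×0.0519)² = 0.0108;  (3·δb/b)² = (3×0.100)² = 0.0900;  (1·δz/z)² = (1×0.0558)² = 0.00311;  (1·δc/c)² = (1×0.0349)² = 0.00122;  (2·δd/d)² = (2×0.0832)² = 0.0277
δQ/Q = √(0.133) = 0.364
Q = 1.641e+07, so δQ = 0.364 × 1.641e+07 = 5.98e+06.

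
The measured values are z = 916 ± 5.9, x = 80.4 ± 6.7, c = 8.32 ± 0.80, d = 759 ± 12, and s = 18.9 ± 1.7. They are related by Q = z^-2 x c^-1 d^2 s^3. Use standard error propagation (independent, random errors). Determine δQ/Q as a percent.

Since Q is a product/quotient, work with relative uncertainties:
  (-2·δz/z)² = (-2×0.00644)² = 0.000166;  (1·δx/x)² = (1×0.0833)² = 0.00694;  (-1·δc/c)² = (-1×0.0962)² = 0.00925;  (2·δd/d)² = (2×0.0158)² = 0.001000;  (3·δs/s)² = (3×0.0899)² = 0.0728
δQ/Q = √(0.0902) = 0.300

30.0%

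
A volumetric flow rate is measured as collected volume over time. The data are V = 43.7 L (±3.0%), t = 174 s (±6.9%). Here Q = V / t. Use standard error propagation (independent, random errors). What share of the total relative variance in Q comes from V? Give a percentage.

(δQ/Q)² = (1·δV/V)² + (-1·δt/t)²
  V term: (1×0.0300)² = 0.000900
  t term: (-1×0.0690)² = 0.00476
Total = 0.00566. Share from V = 0.000900/0.00566 = 0.159.

15.9%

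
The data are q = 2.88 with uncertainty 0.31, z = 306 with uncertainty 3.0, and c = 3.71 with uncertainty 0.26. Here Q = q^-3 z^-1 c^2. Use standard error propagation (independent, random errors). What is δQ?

Q is a product of powers, so relative uncertainties combine in quadrature:
  (-3·δq/q)² = (-3×0.108)² = 0.104;  (-1·δz/z)² = (-1×0.00980)² = 9.61e-05;  (2·δc/c)² = (2×0.0701)² = 0.0196
δQ/Q = √(0.124) = 0.352
Q = 0.00188, so δQ = 0.352 × 0.00188 = 0.000663.

0.000663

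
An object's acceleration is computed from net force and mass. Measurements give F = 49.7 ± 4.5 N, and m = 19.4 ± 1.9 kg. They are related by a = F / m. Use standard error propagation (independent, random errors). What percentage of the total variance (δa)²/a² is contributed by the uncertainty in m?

53.9%

(δa/a)² = (1·δF/F)² + (-1·δm/m)²
  F term: (1×0.0905)² = 0.00820
  m term: (-1×0.0979)² = 0.00959
Total = 0.0178. Share from m = 0.00959/0.0178 = 0.539.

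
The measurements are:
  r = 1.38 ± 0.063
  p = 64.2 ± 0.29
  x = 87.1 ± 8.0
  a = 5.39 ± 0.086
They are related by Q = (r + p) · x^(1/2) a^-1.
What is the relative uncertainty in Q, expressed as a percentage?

4.88%

Let u = r + p = 65.6. δu = √(δr² + δp²) = √(0.00397 + 0.0841) = 0.297, so δu/u = 0.00453.
Q is then a monomial in u, x, a:
δQ/Q = √((δu/u)² + (½·δx/x)² + (-1·δa/a)²) = √(2.05e-05 + 0.00211 + 0.000255) = 0.0488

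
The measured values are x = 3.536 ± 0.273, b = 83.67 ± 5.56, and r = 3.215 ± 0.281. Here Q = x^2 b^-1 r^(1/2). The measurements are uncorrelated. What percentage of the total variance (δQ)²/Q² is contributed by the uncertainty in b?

(δQ/Q)² = (2·δx/x)² + (-1·δb/b)² + (½·δr/r)²
  x term: (2×0.0772)² = 0.0238
  b term: (-1×0.0665)² = 0.00442
  r term: (0.5×0.0874)² = 0.00191
Total = 0.0302. Share from b = 0.00442/0.0302 = 0.146.

14.6%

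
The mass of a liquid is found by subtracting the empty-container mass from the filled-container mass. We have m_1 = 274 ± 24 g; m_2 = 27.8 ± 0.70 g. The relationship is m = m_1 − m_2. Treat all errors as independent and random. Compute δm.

Sums and differences: (δm)² = Σ (cᵢ δxᵢ)².
  (δm_1)² = 576;  (δm_2)² = 0.490
δm = √(576) = 24.0 g

24.0 g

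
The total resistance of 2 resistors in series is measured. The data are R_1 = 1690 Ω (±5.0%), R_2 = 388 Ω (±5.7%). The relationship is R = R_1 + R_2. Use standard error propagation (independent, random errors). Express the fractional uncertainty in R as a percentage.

For a sum/difference, combine absolute errors in quadrature:
  (δR_1)² = 7140;  (δR_2)² = 489
δR = √(7630) = 87.3 Ω
R = 2080 Ω, so δR/R = 87.3/2080 = 0.0420.

4.20%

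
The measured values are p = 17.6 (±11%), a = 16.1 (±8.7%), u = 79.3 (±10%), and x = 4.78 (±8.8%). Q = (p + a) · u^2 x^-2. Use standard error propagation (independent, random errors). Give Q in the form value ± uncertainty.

Let w = p + a = 33.7. δw = √(δp² + δa²) = √(3.75 + 1.96) = 2.39, so δw/w = 0.0709.
Q is then a monomial in w, u, x:
δQ/Q = √((δw/w)² + (2·δu/u)² + (-2·δx/x)²) = √(0.00503 + 0.0400 + 0.0310) = 0.276
Q = 9280, so δQ = 0.276 × 9280 = 2560.

9280 ± 2560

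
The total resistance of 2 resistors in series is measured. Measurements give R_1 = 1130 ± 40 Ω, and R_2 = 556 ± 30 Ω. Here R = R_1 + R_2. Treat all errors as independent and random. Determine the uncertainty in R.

R is a linear combination, so absolute uncertainties add in quadrature:
  (δR_1)² = 1600;  (δR_2)² = 900
δR = √(2500) = 50.0 Ω

50.0 Ω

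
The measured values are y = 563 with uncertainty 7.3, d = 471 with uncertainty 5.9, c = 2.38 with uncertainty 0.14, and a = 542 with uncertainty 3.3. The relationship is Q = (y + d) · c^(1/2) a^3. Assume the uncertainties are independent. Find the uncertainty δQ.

9.09e+09

Let u = y + d = 1030. δu = √(δy² + δd²) = √(53.3 + 34.8) = 9.39, so δu/u = 0.00908.
Q is then a monomial in u, c, a:
δQ/Q = √((δu/u)² + (½·δc/c)² + (3·δa/a)²) = √(8.24e-05 + 0.000865 + 0.000334) = 0.0358
Q = 2.54e+11, so δQ = 0.0358 × 2.54e+11 = 9.09e+09.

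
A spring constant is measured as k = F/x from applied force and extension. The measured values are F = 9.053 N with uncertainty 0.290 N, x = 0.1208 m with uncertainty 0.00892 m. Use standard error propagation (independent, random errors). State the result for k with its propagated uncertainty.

Since k is a product/quotient, work with relative uncertainties:
  (1·δF/F)² = (1×0.0320)² = 0.00103;  (-1·δx/x)² = (-1×0.0738)² = 0.00545
δk/k = √(0.00648) = 0.0805
k = 74.94 N/m, so δk = 0.0805 × 74.94 = 6.03 N/m.

74.94 ± 6.03 N/m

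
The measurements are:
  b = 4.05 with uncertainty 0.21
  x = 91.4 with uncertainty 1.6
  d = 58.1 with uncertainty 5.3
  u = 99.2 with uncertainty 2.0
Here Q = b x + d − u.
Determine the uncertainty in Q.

Let p = b·x = 370. δp/p = √((1·δb/b)² + (1·δx/x)²) = √(0.00269 + 0.000306) = 0.0547, so δp = 20.3.
Q = p + d − u: δQ = √(δp² + δd² + δu²) = √(410 + 28.1 + 4.00) = 21.0

21.0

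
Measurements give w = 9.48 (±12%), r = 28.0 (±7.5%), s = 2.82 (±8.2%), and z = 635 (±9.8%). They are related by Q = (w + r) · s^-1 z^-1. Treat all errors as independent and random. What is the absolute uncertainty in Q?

Let u = w + r = 37.5. δu = √(δw² + δr²) = √(1.29 + 4.41) = 2.39, so δu/u = 0.0637.
Q is then a monomial in u, s, z:
δQ/Q = √((δu/u)² + (-1·δs/s)² + (-1·δz/z)²) = √(0.00406 + 0.00672 + 0.00960) = 0.143
Q = 0.0209, so δQ = 0.143 × 0.0209 = 0.00299.

0.00299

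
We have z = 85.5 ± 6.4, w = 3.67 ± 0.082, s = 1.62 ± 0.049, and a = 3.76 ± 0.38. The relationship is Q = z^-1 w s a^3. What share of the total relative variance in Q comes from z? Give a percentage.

5.66%

(δQ/Q)² = (-1·δz/z)² + (1·δw/w)² + (1·δs/s)² + (3·δa/a)²
  z term: (-1×0.0749)² = 0.00560
  w term: (1×0.0223)² = 0.000499
  s term: (1×0.0302)² = 0.000915
  a term: (3×0.101)² = 0.0919
Total = 0.0989. Share from z = 0.00560/0.0989 = 0.0566.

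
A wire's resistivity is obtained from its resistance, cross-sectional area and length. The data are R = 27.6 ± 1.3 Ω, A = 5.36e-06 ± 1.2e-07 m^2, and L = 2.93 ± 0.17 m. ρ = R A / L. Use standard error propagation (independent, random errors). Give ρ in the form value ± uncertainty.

(5.05 ± 0.394) × 10^-5 Ω·m

Relative error in a monomial: (δρ/ρ)² = Σ (nᵢ · δxᵢ/xᵢ)².
  (1·δR/R)² = (1×0.0471)² = 0.00222;  (1·δA/A)² = (1×0.0224)² = 0.000501;  (-1·δL/L)² = (-1×0.0580)² = 0.00337
δρ/ρ = √(0.00609) = 0.0780
ρ = 5.05e-05 Ω·m, so δρ = 0.0780 × 5.05e-05 = 3.94e-06 Ω·m.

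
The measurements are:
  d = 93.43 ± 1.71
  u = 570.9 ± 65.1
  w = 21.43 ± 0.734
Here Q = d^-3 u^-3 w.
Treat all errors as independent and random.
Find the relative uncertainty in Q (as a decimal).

0.348

Relative error in a monomial: (δQ/Q)² = Σ (nᵢ · δxᵢ/xᵢ)².
  (-3·δd/d)² = (-3×0.0183)² = 0.00301;  (-3·δu/u)² = (-3×0.114)² = 0.117;  (1·δw/w)² = (1×0.0343)² = 0.00117
δQ/Q = √(0.121) = 0.348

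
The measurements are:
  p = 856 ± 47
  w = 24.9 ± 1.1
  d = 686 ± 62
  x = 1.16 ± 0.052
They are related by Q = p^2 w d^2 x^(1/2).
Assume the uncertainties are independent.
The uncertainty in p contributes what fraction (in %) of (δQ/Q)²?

(δQ/Q)² = (2·δp/p)² + (1·δw/w)² + (2·δd/d)² + (½·δx/x)²
  p term: (2×0.0549)² = 0.0121
  w term: (1×0.0442)² = 0.00195
  d term: (2×0.0904)² = 0.0327
  x term: (0.5×0.0448)² = 0.000502
Total = 0.0472. Share from p = 0.0121/0.0472 = 0.256.

25.6%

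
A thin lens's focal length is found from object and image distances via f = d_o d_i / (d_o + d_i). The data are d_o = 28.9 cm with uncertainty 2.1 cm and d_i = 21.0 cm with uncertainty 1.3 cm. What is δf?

∂f/∂d_o = (d_i/(d_o+d_i))² = 0.177;  ∂f/∂d_i = (d_o/(d_o+d_i))² = 0.335
δf = √((∂f/∂d_o · δd_o)² + (∂f/∂d_i · δd_i)²) = √(0.138 + 0.190) = 0.573 cm

0.573 cm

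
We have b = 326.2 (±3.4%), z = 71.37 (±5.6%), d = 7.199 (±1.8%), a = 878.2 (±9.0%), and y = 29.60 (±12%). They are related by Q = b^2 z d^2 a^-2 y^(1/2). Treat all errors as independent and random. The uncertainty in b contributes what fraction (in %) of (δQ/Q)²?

10.3%

(δQ/Q)² = (2·δb/b)² + (1·δz/z)² + (2·δd/d)² + (-2·δa/a)² + (½·δy/y)²
  b term: (2×0.0340)² = 0.00462
  z term: (1×0.0560)² = 0.00314
  d term: (2×0.0180)² = 0.00130
  a term: (-2×0.0900)² = 0.0324
  y term: (0.5×0.120)² = 0.00360
Total = 0.0451. Share from b = 0.00462/0.0451 = 0.103.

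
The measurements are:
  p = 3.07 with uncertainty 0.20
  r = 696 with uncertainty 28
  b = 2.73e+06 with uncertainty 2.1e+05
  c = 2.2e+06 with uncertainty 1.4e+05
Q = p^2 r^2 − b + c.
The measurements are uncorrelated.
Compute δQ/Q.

Let w = p^2·r^2 = 4.57e+06. δw/w = √((2·δp/p)² + (2·δr/r)²) = √(0.0170 + 0.00647) = 0.153, so δw = 6.99e+05.
Q = w − b + c: δQ = √(δw² + δb² + δc²) = √(4.89e+11 + 4.41e+10 + 1.96e+10) = 7.43e+05
Q = 4.04e+06, so δQ/Q = 7.43e+05/4.04e+06 = 0.184.

0.184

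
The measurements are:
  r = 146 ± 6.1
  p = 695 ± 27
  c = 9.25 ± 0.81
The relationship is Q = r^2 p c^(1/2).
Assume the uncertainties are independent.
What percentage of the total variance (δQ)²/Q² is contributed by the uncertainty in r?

67.1%

(δQ/Q)² = (2·δr/r)² + (1·δp/p)² + (½·δc/c)²
  r term: (2×0.0418)² = 0.00698
  p term: (1×0.0388)² = 0.00151
  c term: (0.5×0.0876)² = 0.00192
Total = 0.0104. Share from r = 0.00698/0.0104 = 0.671.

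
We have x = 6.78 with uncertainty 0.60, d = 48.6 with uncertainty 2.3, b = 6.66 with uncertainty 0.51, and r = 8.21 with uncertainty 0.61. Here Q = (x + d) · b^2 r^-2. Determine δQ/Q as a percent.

21.8%

Let u = x + d = 55.4. δu = √(δx² + δd²) = √(0.360 + 5.29) = 2.38, so δu/u = 0.0429.
Q is then a monomial in u, b, r:
δQ/Q = √((δu/u)² + (2·δb/b)² + (-2·δr/r)²) = √(0.00184 + 0.0235 + 0.0221) = 0.218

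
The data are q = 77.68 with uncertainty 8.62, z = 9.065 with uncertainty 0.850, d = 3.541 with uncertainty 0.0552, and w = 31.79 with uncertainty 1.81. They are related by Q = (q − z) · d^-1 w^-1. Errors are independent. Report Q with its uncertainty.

0.6095 ± 0.0849

Let u = q − z = 68.62. δu = √(δq² + δz²) = √(74.3 + 0.722) = 8.66, so δu/u = 0.126.
Q is then a monomial in u, d, w:
δQ/Q = √((δu/u)² + (-1·δd/d)² + (-1·δw/w)²) = √(0.0159 + 0.000243 + 0.00324) = 0.139
Q = 0.6095, so δQ = 0.139 × 0.6095 = 0.0849.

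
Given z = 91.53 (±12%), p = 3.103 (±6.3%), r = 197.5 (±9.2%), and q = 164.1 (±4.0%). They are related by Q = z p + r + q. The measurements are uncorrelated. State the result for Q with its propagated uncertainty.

Let w = z·p = 284.0. δw/w = √((1·δz/z)² + (1·δp/p)²) = √(0.0144 + 0.00397) = 0.136, so δw = 38.5.
Q = w + r + q: δQ = √(δw² + δr² + δq²) = √(1480 + 330 + 43.1) = 43.1
Q = 645.6.

645.6 ± 43.1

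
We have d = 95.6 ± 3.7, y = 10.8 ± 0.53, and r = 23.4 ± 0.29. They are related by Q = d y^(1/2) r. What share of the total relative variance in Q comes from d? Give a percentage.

(δQ/Q)² = (1·δd/d)² + (½·δy/y)² + (1·δr/r)²
  d term: (1×0.0387)² = 0.00150
  y term: (0.5×0.0491)² = 0.000602
  r term: (1×0.0124)² = 0.000154
Total = 0.00225. Share from d = 0.00150/0.00225 = 0.665.

66.5%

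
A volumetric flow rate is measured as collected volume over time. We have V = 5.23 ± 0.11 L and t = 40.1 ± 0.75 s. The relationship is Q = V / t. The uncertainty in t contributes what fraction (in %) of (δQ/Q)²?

44.2%

(δQ/Q)² = (1·δV/V)² + (-1·δt/t)²
  V term: (1×0.0210)² = 0.000442
  t term: (-1×0.0187)² = 0.000350
Total = 0.000792. Share from t = 0.000350/0.000792 = 0.442.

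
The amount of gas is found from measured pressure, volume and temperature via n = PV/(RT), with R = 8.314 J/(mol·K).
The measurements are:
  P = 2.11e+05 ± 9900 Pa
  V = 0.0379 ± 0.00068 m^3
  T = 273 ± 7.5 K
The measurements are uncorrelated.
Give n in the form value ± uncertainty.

For a monomial n ∝ P, V, T^-1, fractional errors add in quadrature:
  (1·δP/P)² = (1×0.0469)² = 0.00220;  (1·δV/V)² = (1×0.0179)² = 0.000322;  (-1·δT/T)² = (-1×0.0275)² = 0.000755
δn/n = √(0.00328) = 0.0573
n = 3.52 mol, so δn = 0.0573 × 3.52 = 0.202 mol.

3.52 ± 0.202 mol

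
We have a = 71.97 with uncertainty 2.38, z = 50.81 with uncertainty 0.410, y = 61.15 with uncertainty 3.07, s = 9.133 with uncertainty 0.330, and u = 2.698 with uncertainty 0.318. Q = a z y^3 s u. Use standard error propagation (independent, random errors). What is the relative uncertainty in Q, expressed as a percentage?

19.8%

Since Q is a product/quotient, work with relative uncertainties:
  (1·δa/a)² = (1×0.0331)² = 0.00109;  (1·δz/z)² = (1×0.00807)² = 6.51e-05;  (3·δy/y)² = (3×0.0502)² = 0.0227;  (1·δs/s)² = (1×0.0361)² = 0.00131;  (1·δu/u)² = (1×0.118)² = 0.0139
δQ/Q = √(0.0390) = 0.198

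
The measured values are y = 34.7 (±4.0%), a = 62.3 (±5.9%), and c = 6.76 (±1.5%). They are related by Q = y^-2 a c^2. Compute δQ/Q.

Each factor contributes (exponent × relative error)² to (δQ/Q)²:
  (-2·δy/y)² = (-2×0.0400)² = 0.00640;  (1·δa/a)² = (1×0.0590)² = 0.00348;  (2·δc/c)² = (2×0.0150)² = 0.000900
δQ/Q = √(0.0108) = 0.104

0.104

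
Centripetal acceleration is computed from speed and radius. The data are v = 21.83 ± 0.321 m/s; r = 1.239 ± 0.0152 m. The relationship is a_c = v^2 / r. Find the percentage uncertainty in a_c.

Since a_c is a product/quotient, work with relative uncertainties:
  (2·δv/v)² = (2×0.0147)² = 0.000865;  (-1·δr/r)² = (-1×0.0123)² = 0.000151
δa_c/a_c = √(0.00102) = 0.0319

3.19%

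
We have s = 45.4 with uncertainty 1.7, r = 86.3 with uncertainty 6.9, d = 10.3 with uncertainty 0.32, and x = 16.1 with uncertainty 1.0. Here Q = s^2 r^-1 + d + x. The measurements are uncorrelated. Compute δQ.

Let p = s^2·r^-1 = 23.9. δp/p = √((2·δs/s)² + (-1·δr/r)²) = √(0.00561 + 0.00639) = 0.110, so δp = 2.62.
Q = p + d + x: δQ = √(δp² + δd² + δx²) = √(6.85 + 0.102 + 1.00) = 2.82

2.82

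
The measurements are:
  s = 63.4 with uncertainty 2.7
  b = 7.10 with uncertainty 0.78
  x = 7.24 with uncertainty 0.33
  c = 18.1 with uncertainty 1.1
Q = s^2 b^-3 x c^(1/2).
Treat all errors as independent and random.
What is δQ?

Each factor contributes (exponent × relative error)² to (δQ/Q)²:
  (2·δs/s)² = (2×0.0426)² = 0.00725;  (-3·δb/b)² = (-3×0.110)² = 0.109;  (1·δx/x)² = (1×0.0456)² = 0.00208;  (½·δc/c)² = (0.5×0.0608)² = 0.000923
δQ/Q = √(0.119) = 0.345
Q = 346, so δQ = 0.345 × 346 = 119.

119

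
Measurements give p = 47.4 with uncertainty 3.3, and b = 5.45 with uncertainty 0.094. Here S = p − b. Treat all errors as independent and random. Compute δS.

3.30

Sums and differences: (δS)² = Σ (cᵢ δxᵢ)².
  (δp)² = 10.9;  (δb)² = 0.00884
δS = √(10.9) = 3.30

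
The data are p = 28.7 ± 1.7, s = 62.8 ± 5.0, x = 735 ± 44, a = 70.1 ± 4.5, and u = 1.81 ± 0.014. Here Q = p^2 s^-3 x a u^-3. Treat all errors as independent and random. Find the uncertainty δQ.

8.14

For a monomial Q ∝ p^2, s^-3, x, a, u^-3, fractional errors add in quadrature:
  (2·δp/p)² = (2×0.0592)² = 0.0140;  (-3·δs/s)² = (-3×0.0796)² = 0.0571;  (1·δx/x)² = (1×0.0599)² = 0.00358;  (1·δa/a)² = (1×0.0642)² = 0.00412;  (-3·δu/u)² = (-3×0.00773)² = 0.000538
δQ/Q = √(0.0793) = 0.282
Q = 28.9, so δQ = 0.282 × 28.9 = 8.14.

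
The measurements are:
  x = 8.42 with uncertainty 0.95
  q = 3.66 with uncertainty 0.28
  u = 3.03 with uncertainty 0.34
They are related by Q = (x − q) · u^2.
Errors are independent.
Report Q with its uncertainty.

Let w = x − q = 4.76. δw = √(δx² + δq²) = √(0.902 + 0.0784) = 0.990, so δw/w = 0.208.
Q is then a monomial in w, u:
δQ/Q = √((δw/w)² + (2·δu/u)²) = √(0.0433 + 0.0504) = 0.306
Q = 43.7, so δQ = 0.306 × 43.7 = 13.4.

43.7 ± 13.4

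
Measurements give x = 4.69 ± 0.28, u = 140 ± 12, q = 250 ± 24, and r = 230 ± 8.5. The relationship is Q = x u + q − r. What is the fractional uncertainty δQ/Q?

0.108

Let p = x·u = 657. δp/p = √((1·δx/x)² + (1·δu/u)²) = √(0.00356 + 0.00735) = 0.104, so δp = 68.6.
Q = p + q − r: δQ = √(δp² + δq² + δr²) = √(4700 + 576 + 72.2) = 73.2
Q = 677, so δQ/Q = 73.2/677 = 0.108.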